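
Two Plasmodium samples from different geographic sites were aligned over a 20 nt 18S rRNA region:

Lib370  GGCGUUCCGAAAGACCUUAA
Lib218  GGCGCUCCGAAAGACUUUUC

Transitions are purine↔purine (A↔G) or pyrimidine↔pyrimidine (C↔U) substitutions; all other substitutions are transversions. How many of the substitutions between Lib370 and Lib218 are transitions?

Mismatches occur at site 5 (U→C, transition), site 16 (C→U, transition), site 19 (A→U, transversion), site 20 (A→C, transversion).
Of the 4 differences, 2 transitions and 2 transversions, so the answer is 2.

2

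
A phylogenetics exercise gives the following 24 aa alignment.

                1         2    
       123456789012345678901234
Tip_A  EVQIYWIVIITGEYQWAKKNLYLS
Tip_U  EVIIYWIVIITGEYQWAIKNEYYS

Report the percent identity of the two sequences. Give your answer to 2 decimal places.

83.33%

The sequences differ at positions 3 (Q/I), 18 (K/I), 21 (L/E), 23 (L/Y).
20 of the 24 sites match, so the percent identity is 20/24 × 100 = 83.33%.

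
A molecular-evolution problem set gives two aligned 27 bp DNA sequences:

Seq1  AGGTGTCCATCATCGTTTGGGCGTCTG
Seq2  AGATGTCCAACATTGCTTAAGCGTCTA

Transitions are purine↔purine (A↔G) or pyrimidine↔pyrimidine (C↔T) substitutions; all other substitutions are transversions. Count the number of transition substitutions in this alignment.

The sequences differ at positions 3 (G/A, transition), 10 (T/A, transversion), 14 (C/T, transition), 16 (T/C, transition), 19 (G/A, transition), 20 (G/A, transition), 27 (G/A, transition).
Of the 7 differences, 6 transitions and 1 transversion, so the answer is 6.

6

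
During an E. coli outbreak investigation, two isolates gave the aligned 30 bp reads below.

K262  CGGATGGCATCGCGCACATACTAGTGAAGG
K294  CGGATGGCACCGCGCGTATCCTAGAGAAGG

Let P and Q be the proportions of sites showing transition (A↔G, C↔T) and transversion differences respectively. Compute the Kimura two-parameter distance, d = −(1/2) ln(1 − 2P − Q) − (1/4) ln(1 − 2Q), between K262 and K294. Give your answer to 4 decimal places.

0.1909

Mismatches occur at site 10 (T↔C, transition), site 16 (A↔G, transition), site 17 (C↔T, transition), site 20 (A↔C, transversion), site 25 (T↔A, transversion).
Of the 5 differences, 3 transitions and 2 transversions over 30 sites: P = 3/30 = 0.100000, Q = 2/30 = 0.066667.
d = −0.5·ln(0.733333) − 0.25·ln(0.866666) = −0.5·(-0.310155) − 0.25·(-0.143102) = 0.1909.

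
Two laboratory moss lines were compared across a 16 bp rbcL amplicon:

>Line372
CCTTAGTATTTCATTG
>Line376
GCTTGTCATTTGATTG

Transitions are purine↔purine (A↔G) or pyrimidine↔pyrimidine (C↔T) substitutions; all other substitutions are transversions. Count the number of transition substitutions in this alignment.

2

Differing sites — 1:C/G (Tv); 5:A/G (Ti); 6:G/T (Tv); 7:T/C (Ti); 12:C/G (Tv).
Of the 5 differences, 2 transitions and 3 transversions, so the answer is 2.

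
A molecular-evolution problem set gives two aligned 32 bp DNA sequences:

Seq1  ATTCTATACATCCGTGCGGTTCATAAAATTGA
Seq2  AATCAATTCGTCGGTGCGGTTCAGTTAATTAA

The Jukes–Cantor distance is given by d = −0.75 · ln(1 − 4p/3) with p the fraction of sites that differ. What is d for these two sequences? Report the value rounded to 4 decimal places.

The sequences differ at positions 2 (T/A), 5 (T/A), 8 (A/T), 10 (A/G), 13 (C/G), 24 (T/G), 25 (A/T), 26 (A/T), 31 (G/A).
p = 9/32 = 0.281250.
d = −0.75 · ln(1 − (4/3)·0.281250) = −0.75 · ln(0.625000) = −0.75 · (-0.470004) = 0.3525.

0.3525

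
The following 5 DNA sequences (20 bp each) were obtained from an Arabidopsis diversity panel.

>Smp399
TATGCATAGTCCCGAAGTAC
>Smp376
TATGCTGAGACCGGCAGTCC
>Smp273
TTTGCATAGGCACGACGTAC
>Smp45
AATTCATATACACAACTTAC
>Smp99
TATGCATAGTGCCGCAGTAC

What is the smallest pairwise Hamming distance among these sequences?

2

Pairwise Hamming distances:
  Smp399 vs Smp376: 6
  Smp399 vs Smp273: 4
  Smp399 vs Smp45: 8
  Smp399 vs Smp99: 2
  Smp376 vs Smp273: 9
  Smp376 vs Smp45: 12
  Smp376 vs Smp99: 6
  Smp273 vs Smp45: 7
  Smp273 vs Smp99: 6
  Smp45 vs Smp99: 10
The smallest is 2, between Smp399 and Smp99.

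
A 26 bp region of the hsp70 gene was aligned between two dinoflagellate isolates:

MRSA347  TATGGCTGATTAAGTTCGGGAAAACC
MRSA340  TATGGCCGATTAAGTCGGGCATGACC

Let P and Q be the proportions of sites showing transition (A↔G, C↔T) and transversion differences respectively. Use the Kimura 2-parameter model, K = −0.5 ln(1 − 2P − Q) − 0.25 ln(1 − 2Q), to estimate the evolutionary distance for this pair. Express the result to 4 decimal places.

0.2780

Differing sites — 7:T/C (Ti); 16:T/C (Ti); 17:C/G (Tv); 20:G/C (Tv); 22:A/T (Tv); 23:A/G (Ti).
Of the 6 differences, 3 transitions and 3 transversions over 26 sites: P = 3/26 = 0.115385, Q = 3/26 = 0.115385.
d = −0.5·ln(0.653845) − 0.25·ln(0.769230) = −0.5·(-0.424885) − 0.25·(-0.262365) = 0.2780.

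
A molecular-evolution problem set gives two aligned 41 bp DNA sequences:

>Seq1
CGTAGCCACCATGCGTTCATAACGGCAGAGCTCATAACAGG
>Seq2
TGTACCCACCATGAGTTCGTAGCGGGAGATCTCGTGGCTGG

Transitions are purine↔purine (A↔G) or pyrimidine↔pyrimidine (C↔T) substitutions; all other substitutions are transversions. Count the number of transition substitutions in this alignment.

The sequences differ at positions 1 (C/T, transition), 5 (G/C, transversion), 14 (C/A, transversion), 19 (A/G, transition), 22 (A/G, transition), 26 (C/G, transversion), 30 (G/T, transversion), 34 (A/G, transition), 36 (A/G, transition), 37 (A/G, transition), 39 (A/T, transversion).
Of the 11 differences, 6 transitions and 5 transversions, so the answer is 6.

6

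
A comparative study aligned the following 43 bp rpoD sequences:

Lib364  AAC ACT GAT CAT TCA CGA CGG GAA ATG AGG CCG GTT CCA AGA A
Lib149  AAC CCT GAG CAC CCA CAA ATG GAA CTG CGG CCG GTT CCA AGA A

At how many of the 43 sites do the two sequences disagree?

The sequences differ at positions 4 (A/C), 9 (T/G), 12 (T/C), 13 (T/C), 17 (G/A), 19 (C/A), 20 (G/T), 25 (A/C), 28 (A/C).
That gives 9 mismatches out of 43 aligned sites, so the Hamming distance is 9.

9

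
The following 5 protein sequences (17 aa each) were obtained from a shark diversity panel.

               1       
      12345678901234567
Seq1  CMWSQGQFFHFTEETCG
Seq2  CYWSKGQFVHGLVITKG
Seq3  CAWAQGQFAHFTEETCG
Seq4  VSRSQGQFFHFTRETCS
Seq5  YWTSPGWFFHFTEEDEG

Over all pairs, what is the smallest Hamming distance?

3

Pairwise Hamming distances:
  Seq1 vs Seq2: 8
  Seq1 vs Seq3: 3
  Seq1 vs Seq4: 5
  Seq1 vs Seq5: 7
  Seq2 vs Seq3: 9
  Seq2 vs Seq4: 11
  Seq2 vs Seq5: 12
  Seq3 vs Seq4: 7
  Seq3 vs Seq5: 9
  Seq4 vs Seq5: 9
The smallest is 3, between Seq1 and Seq3.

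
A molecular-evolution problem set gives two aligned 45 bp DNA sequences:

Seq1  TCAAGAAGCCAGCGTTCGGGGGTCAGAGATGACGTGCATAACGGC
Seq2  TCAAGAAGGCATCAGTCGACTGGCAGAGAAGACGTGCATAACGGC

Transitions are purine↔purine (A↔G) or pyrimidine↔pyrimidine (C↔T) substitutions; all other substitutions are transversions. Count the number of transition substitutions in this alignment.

2

Mismatches occur at site 9 (C/G, transversion), site 12 (G/T, transversion), site 14 (G/A, transition), site 15 (T/G, transversion), site 19 (G/A, transition), site 20 (G/C, transversion), site 21 (G/T, transversion), site 23 (T/G, transversion), site 30 (T/A, transversion).
Of the 9 differences, 2 transitions and 7 transversions, so the answer is 2.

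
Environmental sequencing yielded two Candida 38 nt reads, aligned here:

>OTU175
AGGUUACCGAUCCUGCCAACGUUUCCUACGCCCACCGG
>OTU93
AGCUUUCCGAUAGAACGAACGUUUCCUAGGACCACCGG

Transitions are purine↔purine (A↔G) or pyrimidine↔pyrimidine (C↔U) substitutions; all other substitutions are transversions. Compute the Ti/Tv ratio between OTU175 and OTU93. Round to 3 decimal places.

0.125

The sequences differ at positions 3 (G/C, transversion), 6 (A/U, transversion), 12 (C/A, transversion), 13 (C/G, transversion), 14 (U/A, transversion), 15 (G/A, transition), 17 (C/G, transversion), 29 (C/G, transversion), 31 (C/A, transversion).
Of the 9 differences, 1 transition and 8 transversions, so Ti/Tv = 1/8 = 0.125.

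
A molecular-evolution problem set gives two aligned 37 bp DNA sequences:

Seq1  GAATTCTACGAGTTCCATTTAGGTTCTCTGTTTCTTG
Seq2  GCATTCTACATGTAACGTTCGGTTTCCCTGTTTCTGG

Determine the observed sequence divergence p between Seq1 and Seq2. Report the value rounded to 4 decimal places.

The sequences differ at positions 2 (A/C), 10 (G/A), 11 (A/T), 14 (T/A), 15 (C/A), 17 (A/G), 20 (T/C), 21 (A/G), 23 (G/T), 27 (T/C), 36 (T/G).
There are 11 differences over 37 sites, so p = 11/37 = 0.2973.

0.2973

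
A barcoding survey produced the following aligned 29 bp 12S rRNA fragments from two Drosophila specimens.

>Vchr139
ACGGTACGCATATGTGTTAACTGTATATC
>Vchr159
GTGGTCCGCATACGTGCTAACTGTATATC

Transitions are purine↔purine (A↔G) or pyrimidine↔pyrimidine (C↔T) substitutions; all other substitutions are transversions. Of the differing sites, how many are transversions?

Mismatches occur at site 1 (A/G, transition), site 2 (C/T, transition), site 6 (A/C, transversion), site 13 (T/C, transition), site 17 (T/C, transition).
Of the 5 differences, 4 transitions and 1 transversion, so the answer is 1.

1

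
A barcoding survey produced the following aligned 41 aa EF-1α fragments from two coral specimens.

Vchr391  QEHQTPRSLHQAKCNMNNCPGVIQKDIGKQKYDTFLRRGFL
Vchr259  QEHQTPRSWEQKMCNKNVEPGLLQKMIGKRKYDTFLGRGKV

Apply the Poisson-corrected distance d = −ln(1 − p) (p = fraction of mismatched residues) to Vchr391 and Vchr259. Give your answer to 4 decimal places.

Mismatches occur at site 9 (L→W), site 10 (H→E), site 12 (A→K), site 13 (K→M), site 16 (M→K), site 18 (N→V), site 19 (C→E), site 22 (V→L), site 23 (I→L), site 26 (D→M), site 30 (Q→R), site 37 (R→G), site 40 (F→K), site 41 (L→V).
p = 14/41 = 0.341463.
d = −ln(1 − 0.341463) = −ln(0.658537) = 0.4177.

0.4177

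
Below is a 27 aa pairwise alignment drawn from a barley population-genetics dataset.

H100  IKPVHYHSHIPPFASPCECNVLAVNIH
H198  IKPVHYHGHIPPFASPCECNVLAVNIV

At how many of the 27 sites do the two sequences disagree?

2

The sequences differ at positions 8 (S/G), 27 (H/V).
That gives 2 mismatches out of 27 aligned sites, so the Hamming distance is 2.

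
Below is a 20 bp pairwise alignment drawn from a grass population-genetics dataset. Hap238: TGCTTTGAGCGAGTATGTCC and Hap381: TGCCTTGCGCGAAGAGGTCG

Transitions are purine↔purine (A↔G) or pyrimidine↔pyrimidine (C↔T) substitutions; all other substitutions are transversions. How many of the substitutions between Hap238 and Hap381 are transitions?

Mismatches occur at site 4 (T/C, transition), site 8 (A/C, transversion), site 13 (G/A, transition), site 14 (T/G, transversion), site 16 (T/G, transversion), site 20 (C/G, transversion).
Of the 6 differences, 2 transitions and 4 transversions, so the answer is 2.

2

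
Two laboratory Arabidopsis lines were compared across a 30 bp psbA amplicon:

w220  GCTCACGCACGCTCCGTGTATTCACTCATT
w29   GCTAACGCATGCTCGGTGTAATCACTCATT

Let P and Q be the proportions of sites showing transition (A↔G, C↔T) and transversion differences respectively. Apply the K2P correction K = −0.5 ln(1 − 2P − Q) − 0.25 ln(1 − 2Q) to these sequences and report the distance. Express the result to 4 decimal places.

0.1469

The sequences differ at positions 4 (C/A, transversion), 10 (C/T, transition), 15 (C/G, transversion), 21 (T/A, transversion).
Of the 4 differences, 1 transition and 3 transversions over 30 sites: P = 1/30 = 0.033333, Q = 3/30 = 0.100000.
d = −0.5·ln(0.833334) − 0.25·ln(0.800000) = −0.5·(-0.182321) − 0.25·(-0.223144) = 0.1469.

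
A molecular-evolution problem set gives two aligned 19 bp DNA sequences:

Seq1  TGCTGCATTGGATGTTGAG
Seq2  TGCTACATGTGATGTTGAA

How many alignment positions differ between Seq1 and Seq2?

Mismatches occur at site 5 (G/A), site 9 (T/G), site 10 (G/T), site 19 (G/A).
That gives 4 mismatches out of 19 aligned sites, so the Hamming distance is 4.

4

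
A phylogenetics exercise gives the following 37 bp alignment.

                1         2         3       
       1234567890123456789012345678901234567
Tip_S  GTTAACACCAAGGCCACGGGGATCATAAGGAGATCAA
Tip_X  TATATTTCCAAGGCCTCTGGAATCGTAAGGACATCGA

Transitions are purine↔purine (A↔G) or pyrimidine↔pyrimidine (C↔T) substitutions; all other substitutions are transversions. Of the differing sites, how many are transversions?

7

The sequences differ at positions 1 (G/T, transversion), 2 (T/A, transversion), 5 (A/T, transversion), 6 (C/T, transition), 7 (A/T, transversion), 16 (A/T, transversion), 18 (G/T, transversion), 21 (G/A, transition), 25 (A/G, transition), 32 (G/C, transversion), 36 (A/G, transition).
Of the 11 differences, 4 transitions and 7 transversions, so the answer is 7.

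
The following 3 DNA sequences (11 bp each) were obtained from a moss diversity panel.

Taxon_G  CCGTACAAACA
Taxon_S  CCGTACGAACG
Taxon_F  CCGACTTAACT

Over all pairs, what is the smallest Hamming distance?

Pairwise Hamming distances:
  Taxon_G vs Taxon_S: 2
  Taxon_G vs Taxon_F: 5
  Taxon_S vs Taxon_F: 5
The smallest is 2, between Taxon_G and Taxon_S.

2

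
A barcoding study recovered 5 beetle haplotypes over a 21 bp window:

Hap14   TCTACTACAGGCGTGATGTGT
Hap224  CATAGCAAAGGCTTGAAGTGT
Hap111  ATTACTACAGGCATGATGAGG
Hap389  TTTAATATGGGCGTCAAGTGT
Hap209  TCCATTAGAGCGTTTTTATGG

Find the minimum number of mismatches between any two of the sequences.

Pairwise Hamming distances:
  Hap14 vs Hap224: 7
  Hap14 vs Hap111: 5
  Hap14 vs Hap389: 6
  Hap14 vs Hap209: 10
  Hap224 vs Hap111: 9
  Hap224 vs Hap389: 8
  Hap224 vs Hap209: 13
  Hap111 vs Hap389: 9
  Hap111 vs Hap209: 12
  Hap389 vs Hap209: 13
The smallest is 5, between Hap14 and Hap111.

5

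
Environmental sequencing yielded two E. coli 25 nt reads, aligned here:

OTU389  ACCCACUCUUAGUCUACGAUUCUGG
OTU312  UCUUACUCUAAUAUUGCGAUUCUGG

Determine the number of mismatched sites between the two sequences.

8

Mismatches occur at site 1 (A↔U), site 3 (C↔U), site 4 (C↔U), site 10 (U↔A), site 12 (G↔U), site 13 (U↔A), site 14 (C↔U), site 16 (A↔G).
That gives 8 mismatches out of 25 aligned sites, so the Hamming distance is 8.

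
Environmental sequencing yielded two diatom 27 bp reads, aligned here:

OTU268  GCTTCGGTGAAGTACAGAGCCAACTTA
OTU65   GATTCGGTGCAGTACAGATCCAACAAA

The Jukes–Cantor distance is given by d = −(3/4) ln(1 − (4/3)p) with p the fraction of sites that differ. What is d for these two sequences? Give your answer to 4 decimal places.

0.2127

Differing sites — 2:C/A; 10:A/C; 19:G/T; 25:T/A; 26:T/A.
p = 5/27 = 0.185185.
d = −0.75 · ln(1 − (4/3)·0.185185) = −0.75 · ln(0.753087) = −0.75 · (-0.283575) = 0.2127.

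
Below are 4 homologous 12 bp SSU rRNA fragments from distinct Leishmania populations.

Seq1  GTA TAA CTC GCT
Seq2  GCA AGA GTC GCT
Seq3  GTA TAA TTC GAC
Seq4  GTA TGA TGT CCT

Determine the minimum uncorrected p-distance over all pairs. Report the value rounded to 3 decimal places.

0.250

Pairwise Hamming distances:
  Seq1 vs Seq2: 4
  Seq1 vs Seq3: 3
  Seq1 vs Seq4: 5
  Seq2 vs Seq3: 6
  Seq2 vs Seq4: 6
  Seq3 vs Seq4: 6
The smallest is 3 mismatches, between Seq1 and Seq3; p = 3/12 = 0.250.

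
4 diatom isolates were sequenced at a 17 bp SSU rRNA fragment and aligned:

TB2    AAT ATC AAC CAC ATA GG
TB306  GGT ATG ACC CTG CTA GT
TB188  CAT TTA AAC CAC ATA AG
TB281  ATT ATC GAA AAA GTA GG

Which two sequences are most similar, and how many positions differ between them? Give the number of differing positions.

Pairwise Hamming distances:
  TB2 vs TB306: 8
  TB2 vs TB188: 4
  TB2 vs TB281: 6
  TB306 vs TB188: 10
  TB306 vs TB281: 11
  TB188 vs TB281: 10
The smallest is 4, between TB2 and TB188.

4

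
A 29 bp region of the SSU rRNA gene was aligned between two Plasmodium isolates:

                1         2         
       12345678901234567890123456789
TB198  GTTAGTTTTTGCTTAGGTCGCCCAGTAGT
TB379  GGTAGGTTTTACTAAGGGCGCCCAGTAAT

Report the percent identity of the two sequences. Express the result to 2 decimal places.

79.31%

Differing sites — 2:T/G; 6:T/G; 11:G/A; 14:T/A; 18:T/G; 28:G/A.
23 of the 29 sites match, so the percent identity is 23/29 × 100 = 79.31%.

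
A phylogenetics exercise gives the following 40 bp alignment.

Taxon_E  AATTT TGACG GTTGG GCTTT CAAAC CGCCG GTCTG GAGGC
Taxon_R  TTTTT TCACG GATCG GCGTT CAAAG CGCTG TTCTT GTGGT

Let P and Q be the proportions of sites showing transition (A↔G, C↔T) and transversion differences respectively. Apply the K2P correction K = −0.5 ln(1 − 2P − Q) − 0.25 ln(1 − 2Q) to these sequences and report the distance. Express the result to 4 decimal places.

0.3887

Differing sites — 1:A/T (Tv); 2:A/T (Tv); 7:G/C (Tv); 12:T/A (Tv); 14:G/C (Tv); 18:T/G (Tv); 25:C/G (Tv); 29:C/T (Ti); 31:G/T (Tv); 35:G/T (Tv); 37:A/T (Tv); 40:C/T (Ti).
Of the 12 differences, 2 transitions and 10 transversions over 40 sites: P = 2/40 = 0.050000, Q = 10/40 = 0.250000.
d = −0.5·ln(0.650000) − 0.25·ln(0.500000) = −0.5·(-0.430783) − 0.25·(-0.693147) = 0.3887.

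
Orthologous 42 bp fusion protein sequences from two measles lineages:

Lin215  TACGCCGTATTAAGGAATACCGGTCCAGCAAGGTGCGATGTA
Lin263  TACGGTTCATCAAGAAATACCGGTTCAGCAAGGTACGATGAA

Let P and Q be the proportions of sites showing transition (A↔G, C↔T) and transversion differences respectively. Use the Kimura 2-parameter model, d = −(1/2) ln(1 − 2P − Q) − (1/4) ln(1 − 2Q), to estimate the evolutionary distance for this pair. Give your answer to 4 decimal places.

0.2595

The sequences differ at positions 5 (C/G, transversion), 6 (C/T, transition), 7 (G/T, transversion), 8 (T/C, transition), 11 (T/C, transition), 15 (G/A, transition), 25 (C/T, transition), 35 (G/A, transition), 41 (T/A, transversion).
Of the 9 differences, 6 transitions and 3 transversions over 42 sites: P = 6/42 = 0.142857, Q = 3/42 = 0.071429.
d = −0.5·ln(0.642857) − 0.25·ln(0.857142) = −0.5·(-0.441833) − 0.25·(-0.154152) = 0.2595.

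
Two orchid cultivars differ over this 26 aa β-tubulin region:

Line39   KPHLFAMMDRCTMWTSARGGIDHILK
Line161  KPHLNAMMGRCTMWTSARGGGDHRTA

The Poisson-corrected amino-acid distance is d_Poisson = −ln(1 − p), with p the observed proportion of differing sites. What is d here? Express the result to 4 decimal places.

Mismatches occur at site 5 (F→N), site 9 (D→G), site 21 (I→G), site 24 (I→R), site 25 (L→T), site 26 (K→A).
p = 6/26 = 0.230769.
d = −ln(1 − 0.230769) = −ln(0.769231) = 0.2624.

0.2624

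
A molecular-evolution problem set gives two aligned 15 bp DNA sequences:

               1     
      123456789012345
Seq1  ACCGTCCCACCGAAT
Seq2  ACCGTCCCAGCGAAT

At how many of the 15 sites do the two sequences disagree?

1

Differing sites — 10:C/G.
That gives 1 mismatch out of 15 aligned sites, so the Hamming distance is 1.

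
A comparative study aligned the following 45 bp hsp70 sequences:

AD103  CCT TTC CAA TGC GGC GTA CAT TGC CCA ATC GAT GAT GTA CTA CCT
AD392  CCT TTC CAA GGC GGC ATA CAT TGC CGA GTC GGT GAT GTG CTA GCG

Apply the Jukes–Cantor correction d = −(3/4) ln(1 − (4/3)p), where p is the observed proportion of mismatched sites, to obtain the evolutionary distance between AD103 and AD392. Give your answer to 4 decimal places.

0.2029

Differing sites — 10:T/G; 16:G/A; 26:C/G; 28:A/G; 32:A/G; 39:A/G; 43:C/G; 45:T/G.
p = 8/45 = 0.177778.
d = −0.75 · ln(1 − (4/3)·0.177778) = −0.75 · ln(0.762963) = −0.75 · (-0.270546) = 0.2029.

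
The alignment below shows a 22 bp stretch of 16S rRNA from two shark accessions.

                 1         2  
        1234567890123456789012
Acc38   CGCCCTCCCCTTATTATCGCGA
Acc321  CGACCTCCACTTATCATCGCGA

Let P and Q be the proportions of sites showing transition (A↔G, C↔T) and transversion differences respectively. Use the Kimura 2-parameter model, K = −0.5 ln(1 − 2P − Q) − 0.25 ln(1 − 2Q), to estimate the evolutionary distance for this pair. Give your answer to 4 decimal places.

Differing sites — 3:C/A (Tv); 9:C/A (Tv); 15:T/C (Ti).
Of the 3 differences, 1 transition and 2 transversions over 22 sites: P = 1/22 = 0.045455, Q = 2/22 = 0.090909.
d = −0.5·ln(0.818181) − 0.25·ln(0.818182) = −0.5·(-0.200672) − 0.25·(-0.200670) = 0.1505.

0.1505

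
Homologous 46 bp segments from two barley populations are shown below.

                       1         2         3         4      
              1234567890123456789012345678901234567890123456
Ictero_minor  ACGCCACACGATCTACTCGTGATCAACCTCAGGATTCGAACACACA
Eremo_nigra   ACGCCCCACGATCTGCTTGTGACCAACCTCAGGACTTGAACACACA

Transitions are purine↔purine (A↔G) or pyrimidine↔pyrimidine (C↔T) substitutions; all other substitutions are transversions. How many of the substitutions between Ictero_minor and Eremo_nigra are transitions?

Mismatches occur at site 6 (A↔C, transversion), site 15 (A↔G, transition), site 18 (C↔T, transition), site 23 (T↔C, transition), site 35 (T↔C, transition), site 37 (C↔T, transition).
Of the 6 differences, 5 transitions and 1 transversion, so the answer is 5.

5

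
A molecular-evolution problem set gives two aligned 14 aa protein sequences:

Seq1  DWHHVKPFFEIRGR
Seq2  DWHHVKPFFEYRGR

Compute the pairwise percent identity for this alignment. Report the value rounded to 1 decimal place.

92.9%

The sequences differ at position 11 (I/Y).
13 of the 14 sites match, so the percent identity is 13/14 × 100 = 92.9%.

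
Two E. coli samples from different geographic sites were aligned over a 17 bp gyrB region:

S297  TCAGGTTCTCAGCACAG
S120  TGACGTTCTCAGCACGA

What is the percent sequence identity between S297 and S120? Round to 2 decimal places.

76.47%

Differing sites — 2:C/G; 4:G/C; 16:A/G; 17:G/A.
13 of the 17 sites match, so the percent identity is 13/17 × 100 = 76.47%.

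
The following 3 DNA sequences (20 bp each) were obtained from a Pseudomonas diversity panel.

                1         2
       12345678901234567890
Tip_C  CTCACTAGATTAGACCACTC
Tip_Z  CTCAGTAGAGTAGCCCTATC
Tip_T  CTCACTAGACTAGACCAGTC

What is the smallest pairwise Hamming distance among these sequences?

Pairwise Hamming distances:
  Tip_C vs Tip_Z: 5
  Tip_C vs Tip_T: 2
  Tip_Z vs Tip_T: 5
The smallest is 2, between Tip_C and Tip_T.

2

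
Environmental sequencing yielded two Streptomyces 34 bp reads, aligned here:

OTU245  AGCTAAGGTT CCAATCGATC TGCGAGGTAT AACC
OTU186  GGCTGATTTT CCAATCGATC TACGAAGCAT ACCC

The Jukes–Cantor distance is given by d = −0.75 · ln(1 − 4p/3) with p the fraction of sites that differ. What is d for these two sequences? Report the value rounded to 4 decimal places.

The sequences differ at positions 1 (A/G), 5 (A/G), 7 (G/T), 8 (G/T), 22 (G/A), 26 (G/A), 28 (T/C), 32 (A/C).
p = 8/34 = 0.235294.
d = −0.75 · ln(1 − (4/3)·0.235294) = −0.75 · ln(0.686275) = −0.75 · (-0.376477) = 0.2824.

0.2824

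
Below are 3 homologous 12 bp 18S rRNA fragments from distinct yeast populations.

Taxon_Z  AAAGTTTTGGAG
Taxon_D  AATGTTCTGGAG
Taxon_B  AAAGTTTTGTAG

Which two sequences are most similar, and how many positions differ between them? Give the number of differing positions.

Pairwise Hamming distances:
  Taxon_Z vs Taxon_D: 2
  Taxon_Z vs Taxon_B: 1
  Taxon_D vs Taxon_B: 3
The smallest is 1, between Taxon_Z and Taxon_B.

1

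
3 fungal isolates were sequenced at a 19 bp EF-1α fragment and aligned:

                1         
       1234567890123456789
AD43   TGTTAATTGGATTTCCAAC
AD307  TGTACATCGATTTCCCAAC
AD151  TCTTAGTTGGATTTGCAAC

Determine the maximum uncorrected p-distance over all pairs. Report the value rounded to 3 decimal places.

Pairwise Hamming distances:
  AD43 vs AD307: 6
  AD43 vs AD151: 3
  AD307 vs AD151: 9
The largest is 9 mismatches, between AD307 and AD151; p = 9/19 = 0.474.

0.474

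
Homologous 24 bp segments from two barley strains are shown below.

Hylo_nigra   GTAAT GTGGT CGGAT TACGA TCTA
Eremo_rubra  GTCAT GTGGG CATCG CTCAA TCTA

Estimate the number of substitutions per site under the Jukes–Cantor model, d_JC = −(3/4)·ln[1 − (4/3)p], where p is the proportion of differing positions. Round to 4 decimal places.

The sequences differ at positions 3 (A/C), 10 (T/G), 12 (G/A), 13 (G/T), 14 (A/C), 15 (T/G), 16 (T/C), 17 (A/T), 19 (G/A).
p = 9/24 = 0.375000.
d = −0.75 · ln(1 − (4/3)·0.375000) = −0.75 · ln(0.500000) = −0.75 · (-0.693147) = 0.5199.

0.5199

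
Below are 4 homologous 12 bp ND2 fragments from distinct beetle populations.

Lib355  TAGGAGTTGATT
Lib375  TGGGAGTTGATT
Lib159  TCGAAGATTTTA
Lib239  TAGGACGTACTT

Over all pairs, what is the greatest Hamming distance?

7

Pairwise Hamming distances:
  Lib355 vs Lib375: 1
  Lib355 vs Lib159: 6
  Lib355 vs Lib239: 4
  Lib375 vs Lib159: 6
  Lib375 vs Lib239: 5
  Lib159 vs Lib239: 7
The largest is 7, between Lib159 and Lib239.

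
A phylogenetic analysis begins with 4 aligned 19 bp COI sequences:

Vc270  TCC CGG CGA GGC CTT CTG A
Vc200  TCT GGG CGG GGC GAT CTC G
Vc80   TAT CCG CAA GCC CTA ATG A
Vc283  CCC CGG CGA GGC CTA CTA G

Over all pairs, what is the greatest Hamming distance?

12

Pairwise Hamming distances:
  Vc270 vs Vc200: 7
  Vc270 vs Vc80: 7
  Vc270 vs Vc283: 4
  Vc200 vs Vc80: 12
  Vc200 vs Vc283: 8
  Vc80 vs Vc283: 9
The largest is 12, between Vc200 and Vc80.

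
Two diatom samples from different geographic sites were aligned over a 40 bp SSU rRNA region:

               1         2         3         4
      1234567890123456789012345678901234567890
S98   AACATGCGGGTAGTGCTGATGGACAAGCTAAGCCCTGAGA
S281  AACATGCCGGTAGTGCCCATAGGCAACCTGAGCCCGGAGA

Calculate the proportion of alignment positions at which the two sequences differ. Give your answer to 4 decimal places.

Mismatches occur at site 8 (G→C), site 17 (T→C), site 18 (G→C), site 21 (G→A), site 23 (A→G), site 27 (G→C), site 30 (A→G), site 36 (T→G).
There are 8 differences over 40 sites, so p = 8/40 = 0.2000.

0.2000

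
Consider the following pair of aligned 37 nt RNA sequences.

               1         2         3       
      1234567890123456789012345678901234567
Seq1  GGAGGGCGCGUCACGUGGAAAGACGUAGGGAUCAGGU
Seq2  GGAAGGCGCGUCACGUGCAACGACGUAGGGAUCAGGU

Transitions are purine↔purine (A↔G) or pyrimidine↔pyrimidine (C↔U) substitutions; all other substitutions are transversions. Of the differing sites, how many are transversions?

2

Mismatches occur at site 4 (G↔A, transition), site 18 (G↔C, transversion), site 21 (A↔C, transversion).
Of the 3 differences, 1 transition and 2 transversions, so the answer is 2.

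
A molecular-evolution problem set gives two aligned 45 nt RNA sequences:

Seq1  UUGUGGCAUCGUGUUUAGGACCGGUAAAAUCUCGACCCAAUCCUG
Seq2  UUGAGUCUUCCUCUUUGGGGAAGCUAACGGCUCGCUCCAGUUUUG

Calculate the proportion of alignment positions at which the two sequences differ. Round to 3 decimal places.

The sequences differ at positions 4 (U/A), 6 (G/U), 8 (A/U), 11 (G/C), 13 (G/C), 17 (A/G), 20 (A/G), 21 (C/A), 22 (C/A), 24 (G/C), 28 (A/C), 29 (A/G), 30 (U/G), 35 (A/C), 36 (C/U), 40 (A/G), 42 (C/U), 43 (C/U).
There are 18 differences over 45 sites, so p = 18/45 = 0.400.

0.400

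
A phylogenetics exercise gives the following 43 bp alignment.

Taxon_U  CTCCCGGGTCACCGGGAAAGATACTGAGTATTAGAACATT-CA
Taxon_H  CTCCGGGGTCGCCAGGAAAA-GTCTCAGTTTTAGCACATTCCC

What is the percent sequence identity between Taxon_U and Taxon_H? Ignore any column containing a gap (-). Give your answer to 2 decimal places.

75.61%

Excluding the 2 gap columns leaves 41 comparable sites.
Mismatches occur at site 5 (C↔G), site 11 (A↔G), site 14 (G↔A), site 20 (G↔A), site 22 (T↔G), site 23 (A↔T), site 26 (G↔C), site 30 (A↔T), site 35 (A↔C), site 43 (A↔C).
31 of the 41 comparable sites match, so the percent identity is 31/41 × 100 = 75.61%.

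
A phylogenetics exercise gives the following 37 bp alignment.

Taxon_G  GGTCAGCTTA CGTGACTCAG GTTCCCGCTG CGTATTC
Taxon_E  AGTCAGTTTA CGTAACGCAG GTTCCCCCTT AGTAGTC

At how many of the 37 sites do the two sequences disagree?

The sequences differ at positions 1 (G/A), 7 (C/T), 14 (G/A), 17 (T/G), 27 (G/C), 30 (G/T), 31 (C/A), 35 (T/G).
That gives 8 mismatches out of 37 aligned sites, so the Hamming distance is 8.

8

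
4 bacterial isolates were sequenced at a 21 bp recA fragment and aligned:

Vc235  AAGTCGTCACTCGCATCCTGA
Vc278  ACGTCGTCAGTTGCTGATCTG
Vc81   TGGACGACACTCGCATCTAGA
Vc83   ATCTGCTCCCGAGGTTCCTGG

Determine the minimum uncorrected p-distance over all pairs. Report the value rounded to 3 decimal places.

0.286

Pairwise Hamming distances:
  Vc235 vs Vc278: 10
  Vc235 vs Vc81: 6
  Vc235 vs Vc83: 10
  Vc278 vs Vc81: 12
  Vc278 vs Vc83: 14
  Vc81 vs Vc83: 15
The smallest is 6 mismatches, between Vc235 and Vc81; p = 6/21 = 0.286.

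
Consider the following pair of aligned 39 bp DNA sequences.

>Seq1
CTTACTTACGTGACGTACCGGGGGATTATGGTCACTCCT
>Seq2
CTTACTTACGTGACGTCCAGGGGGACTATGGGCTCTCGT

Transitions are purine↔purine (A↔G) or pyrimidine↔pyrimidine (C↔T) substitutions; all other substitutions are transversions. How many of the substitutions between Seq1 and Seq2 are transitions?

1

Differing sites — 17:A/C (Tv); 19:C/A (Tv); 26:T/C (Ti); 32:T/G (Tv); 34:A/T (Tv); 38:C/G (Tv).
Of the 6 differences, 1 transition and 5 transversions, so the answer is 1.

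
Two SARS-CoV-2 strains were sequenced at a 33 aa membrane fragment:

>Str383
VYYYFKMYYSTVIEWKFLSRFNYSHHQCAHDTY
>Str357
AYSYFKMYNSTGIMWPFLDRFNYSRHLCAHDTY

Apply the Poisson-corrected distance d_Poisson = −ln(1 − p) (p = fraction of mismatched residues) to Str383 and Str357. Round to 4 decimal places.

0.3185

The sequences differ at positions 1 (V/A), 3 (Y/S), 9 (Y/N), 12 (V/G), 14 (E/M), 16 (K/P), 19 (S/D), 25 (H/R), 27 (Q/L).
p = 9/33 = 0.272727.
d = −ln(1 − 0.272727) = −ln(0.727273) = 0.3185.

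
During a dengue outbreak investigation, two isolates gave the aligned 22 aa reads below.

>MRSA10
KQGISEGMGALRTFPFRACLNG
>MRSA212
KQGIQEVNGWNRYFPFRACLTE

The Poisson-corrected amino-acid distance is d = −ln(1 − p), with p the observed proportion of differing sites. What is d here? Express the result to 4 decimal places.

Differing sites — 5:S/Q; 7:G/V; 8:M/N; 10:A/W; 11:L/N; 13:T/Y; 21:N/T; 22:G/E.
p = 8/22 = 0.363636.
d = −ln(1 − 0.363636) = −ln(0.636364) = 0.4520.

0.4520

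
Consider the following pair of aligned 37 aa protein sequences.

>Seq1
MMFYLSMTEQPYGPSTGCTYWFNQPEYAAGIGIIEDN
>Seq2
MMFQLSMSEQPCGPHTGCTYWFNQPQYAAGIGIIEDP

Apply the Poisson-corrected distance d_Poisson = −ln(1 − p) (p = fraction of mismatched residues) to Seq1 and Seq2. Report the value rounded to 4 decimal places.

0.1769

The sequences differ at positions 4 (Y/Q), 8 (T/S), 12 (Y/C), 15 (S/H), 26 (E/Q), 37 (N/P).
p = 6/37 = 0.162162.
d = −ln(1 − 0.162162) = −ln(0.837838) = 0.1769.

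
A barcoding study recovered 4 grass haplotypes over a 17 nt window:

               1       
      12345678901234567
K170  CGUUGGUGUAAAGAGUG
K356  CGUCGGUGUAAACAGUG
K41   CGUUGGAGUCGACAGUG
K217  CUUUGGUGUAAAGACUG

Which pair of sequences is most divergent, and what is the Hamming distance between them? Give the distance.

6

Pairwise Hamming distances:
  K170 vs K356: 2
  K170 vs K41: 4
  K170 vs K217: 2
  K356 vs K41: 4
  K356 vs K217: 4
  K41 vs K217: 6
The largest is 6, between K41 and K217.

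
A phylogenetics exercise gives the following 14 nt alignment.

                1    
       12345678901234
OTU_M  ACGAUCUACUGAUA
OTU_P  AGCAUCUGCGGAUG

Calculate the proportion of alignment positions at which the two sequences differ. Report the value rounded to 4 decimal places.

0.3571

Mismatches occur at site 2 (C/G), site 3 (G/C), site 8 (A/G), site 10 (U/G), site 14 (A/G).
There are 5 differences over 14 sites, so p = 5/14 = 0.3571.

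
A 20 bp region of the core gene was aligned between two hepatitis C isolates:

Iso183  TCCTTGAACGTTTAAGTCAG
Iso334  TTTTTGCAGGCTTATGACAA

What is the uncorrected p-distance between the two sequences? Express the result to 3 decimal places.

Mismatches occur at site 2 (C/T), site 3 (C/T), site 7 (A/C), site 9 (C/G), site 11 (T/C), site 15 (A/T), site 17 (T/A), site 20 (G/A).
There are 8 differences over 20 sites, so p = 8/20 = 0.400.

0.400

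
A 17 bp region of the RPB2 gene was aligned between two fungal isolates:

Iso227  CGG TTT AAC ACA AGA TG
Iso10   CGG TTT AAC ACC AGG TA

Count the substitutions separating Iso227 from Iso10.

Differing sites — 12:A/C; 15:A/G; 17:G/A.
That gives 3 mismatches out of 17 aligned sites, so the Hamming distance is 3.

3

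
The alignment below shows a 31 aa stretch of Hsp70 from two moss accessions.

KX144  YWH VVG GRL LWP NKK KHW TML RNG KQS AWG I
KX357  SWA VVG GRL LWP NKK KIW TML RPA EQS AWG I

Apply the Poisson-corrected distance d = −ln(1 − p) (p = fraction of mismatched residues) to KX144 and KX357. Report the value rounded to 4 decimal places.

0.2151

Mismatches occur at site 1 (Y/S), site 3 (H/A), site 17 (H/I), site 23 (N/P), site 24 (G/A), site 25 (K/E).
p = 6/31 = 0.193548.
d = −ln(1 − 0.193548) = −ln(0.806452) = 0.2151.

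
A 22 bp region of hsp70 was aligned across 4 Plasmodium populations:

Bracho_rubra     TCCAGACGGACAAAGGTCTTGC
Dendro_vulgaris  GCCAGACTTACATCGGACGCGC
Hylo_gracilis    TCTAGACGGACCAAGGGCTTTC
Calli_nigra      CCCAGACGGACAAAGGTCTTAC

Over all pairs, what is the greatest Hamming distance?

Pairwise Hamming distances:
  Bracho_rubra vs Dendro_vulgaris: 8
  Bracho_rubra vs Hylo_gracilis: 4
  Bracho_rubra vs Calli_nigra: 2
  Dendro_vulgaris vs Hylo_gracilis: 11
  Dendro_vulgaris vs Calli_nigra: 9
  Hylo_gracilis vs Calli_nigra: 5
The largest is 11, between Dendro_vulgaris and Hylo_gracilis.

11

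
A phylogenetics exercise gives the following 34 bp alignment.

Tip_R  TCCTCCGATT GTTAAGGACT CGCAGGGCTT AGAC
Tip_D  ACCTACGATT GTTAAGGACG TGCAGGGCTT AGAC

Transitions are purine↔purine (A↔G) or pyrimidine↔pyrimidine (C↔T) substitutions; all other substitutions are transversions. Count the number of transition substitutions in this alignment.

1

The sequences differ at positions 1 (T/A, transversion), 5 (C/A, transversion), 20 (T/G, transversion), 21 (C/T, transition).
Of the 4 differences, 1 transition and 3 transversions, so the answer is 1.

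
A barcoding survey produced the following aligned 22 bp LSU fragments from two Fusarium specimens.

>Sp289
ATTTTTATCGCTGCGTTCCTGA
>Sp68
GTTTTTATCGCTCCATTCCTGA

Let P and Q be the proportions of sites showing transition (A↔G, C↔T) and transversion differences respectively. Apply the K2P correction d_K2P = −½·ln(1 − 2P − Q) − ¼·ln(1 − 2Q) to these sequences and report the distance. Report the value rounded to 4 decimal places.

0.1527

The sequences differ at positions 1 (A/G, transition), 13 (G/C, transversion), 15 (G/A, transition).
Of the 3 differences, 2 transitions and 1 transversion over 22 sites: P = 2/22 = 0.090909, Q = 1/22 = 0.045455.
d = −0.5·ln(0.772727) − 0.25·ln(0.909090) = −0.5·(-0.257829) − 0.25·(-0.095311) = 0.1527.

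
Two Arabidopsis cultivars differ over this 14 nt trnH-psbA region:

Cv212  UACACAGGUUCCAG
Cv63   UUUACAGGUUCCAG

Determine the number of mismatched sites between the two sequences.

2

Mismatches occur at site 2 (A↔U), site 3 (C↔U).
That gives 2 mismatches out of 14 aligned sites, so the Hamming distance is 2.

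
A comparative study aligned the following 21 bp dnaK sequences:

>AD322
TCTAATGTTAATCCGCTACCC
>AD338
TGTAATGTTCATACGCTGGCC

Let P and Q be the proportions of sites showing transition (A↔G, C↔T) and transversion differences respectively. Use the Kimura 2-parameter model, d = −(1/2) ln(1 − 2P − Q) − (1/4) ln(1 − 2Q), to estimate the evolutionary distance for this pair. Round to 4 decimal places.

0.2881

Differing sites — 2:C/G (Tv); 10:A/C (Tv); 13:C/A (Tv); 18:A/G (Ti); 19:C/G (Tv).
Of the 5 differences, 1 transition and 4 transversions over 21 sites: P = 1/21 = 0.047619, Q = 4/21 = 0.190476.
d = −0.5·ln(0.714286) − 0.25·ln(0.619048) = −0.5·(-0.336472) − 0.25·(-0.479572) = 0.2881.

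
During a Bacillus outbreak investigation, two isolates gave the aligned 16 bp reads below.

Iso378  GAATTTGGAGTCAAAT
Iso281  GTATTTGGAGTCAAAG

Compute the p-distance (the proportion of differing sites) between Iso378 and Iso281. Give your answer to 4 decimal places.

Mismatches occur at site 2 (A/T), site 16 (T/G).
There are 2 differences over 16 sites, so p = 2/16 = 0.1250.

0.1250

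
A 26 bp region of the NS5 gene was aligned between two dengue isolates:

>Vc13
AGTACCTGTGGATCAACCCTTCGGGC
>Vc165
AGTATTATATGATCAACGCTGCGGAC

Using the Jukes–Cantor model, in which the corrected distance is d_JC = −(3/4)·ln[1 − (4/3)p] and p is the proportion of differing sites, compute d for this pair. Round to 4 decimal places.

The sequences differ at positions 5 (C/T), 6 (C/T), 7 (T/A), 8 (G/T), 9 (T/A), 10 (G/T), 18 (C/G), 21 (T/G), 25 (G/A).
p = 9/26 = 0.346154.
d = −0.75 · ln(1 − (4/3)·0.346154) = −0.75 · ln(0.538461) = −0.75 · (-0.619040) = 0.4643.

0.4643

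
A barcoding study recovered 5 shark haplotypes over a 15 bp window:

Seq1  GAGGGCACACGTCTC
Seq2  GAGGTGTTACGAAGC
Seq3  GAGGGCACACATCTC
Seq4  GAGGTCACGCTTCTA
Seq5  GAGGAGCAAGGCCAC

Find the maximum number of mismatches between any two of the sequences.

10

Pairwise Hamming distances:
  Seq1 vs Seq2: 7
  Seq1 vs Seq3: 1
  Seq1 vs Seq4: 4
  Seq1 vs Seq5: 7
  Seq2 vs Seq3: 8
  Seq2 vs Seq4: 9
  Seq2 vs Seq5: 7
  Seq3 vs Seq4: 4
  Seq3 vs Seq5: 8
  Seq4 vs Seq5: 10
The largest is 10, between Seq4 and Seq5.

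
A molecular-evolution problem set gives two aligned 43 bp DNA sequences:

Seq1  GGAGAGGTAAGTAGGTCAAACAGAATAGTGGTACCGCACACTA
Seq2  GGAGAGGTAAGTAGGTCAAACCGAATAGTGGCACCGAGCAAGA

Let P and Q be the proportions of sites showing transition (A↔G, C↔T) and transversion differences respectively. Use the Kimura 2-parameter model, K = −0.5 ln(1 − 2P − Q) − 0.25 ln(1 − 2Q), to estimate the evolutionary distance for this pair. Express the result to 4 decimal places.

0.1544

Mismatches occur at site 22 (A↔C, transversion), site 32 (T↔C, transition), site 37 (C↔A, transversion), site 38 (A↔G, transition), site 41 (C↔A, transversion), site 42 (T↔G, transversion).
Of the 6 differences, 2 transitions and 4 transversions over 43 sites: P = 2/43 = 0.046512, Q = 4/43 = 0.093023.
d = −0.5·ln(0.813953) − 0.25·ln(0.813954) = −0.5·(-0.205853) − 0.25·(-0.205851) = 0.1544.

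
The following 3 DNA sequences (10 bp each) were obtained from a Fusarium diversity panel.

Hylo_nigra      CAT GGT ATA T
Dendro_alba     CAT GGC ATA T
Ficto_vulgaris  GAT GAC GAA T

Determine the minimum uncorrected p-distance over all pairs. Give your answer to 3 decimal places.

0.100

Pairwise Hamming distances:
  Hylo_nigra vs Dendro_alba: 1
  Hylo_nigra vs Ficto_vulgaris: 5
  Dendro_alba vs Ficto_vulgaris: 4
The smallest is 1 mismatch, between Hylo_nigra and Dendro_alba; p = 1/10 = 0.100.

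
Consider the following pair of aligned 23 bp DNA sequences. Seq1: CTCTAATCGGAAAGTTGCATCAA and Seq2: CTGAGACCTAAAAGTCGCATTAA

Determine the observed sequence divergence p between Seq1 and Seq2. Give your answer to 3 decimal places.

0.348

Mismatches occur at site 3 (C→G), site 4 (T→A), site 5 (A→G), site 7 (T→C), site 9 (G→T), site 10 (G→A), site 16 (T→C), site 21 (C→T).
There are 8 differences over 23 sites, so p = 8/23 = 0.348.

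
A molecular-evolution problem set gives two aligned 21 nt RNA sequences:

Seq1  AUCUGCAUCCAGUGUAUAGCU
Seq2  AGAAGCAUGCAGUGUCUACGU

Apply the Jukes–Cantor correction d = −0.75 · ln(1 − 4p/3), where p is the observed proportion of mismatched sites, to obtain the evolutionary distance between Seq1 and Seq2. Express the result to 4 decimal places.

Mismatches occur at site 2 (U/G), site 3 (C/A), site 4 (U/A), site 9 (C/G), site 16 (A/C), site 19 (G/C), site 20 (C/G).
p = 7/21 = 0.333333.
d = −0.75 · ln(1 − (4/3)·0.333333) = −0.75 · ln(0.555556) = −0.75 · (-0.587786) = 0.4408.

0.4408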